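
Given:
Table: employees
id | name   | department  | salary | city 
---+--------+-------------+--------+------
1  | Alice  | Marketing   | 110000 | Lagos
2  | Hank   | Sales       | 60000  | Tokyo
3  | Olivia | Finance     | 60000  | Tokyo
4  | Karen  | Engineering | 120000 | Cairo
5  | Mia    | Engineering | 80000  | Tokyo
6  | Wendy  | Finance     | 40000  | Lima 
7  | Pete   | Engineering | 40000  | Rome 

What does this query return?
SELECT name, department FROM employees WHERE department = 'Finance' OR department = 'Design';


Filtering: department = 'Finance' OR 'Design'
Matching: 2 rows

2 rows:
Olivia, Finance
Wendy, Finance


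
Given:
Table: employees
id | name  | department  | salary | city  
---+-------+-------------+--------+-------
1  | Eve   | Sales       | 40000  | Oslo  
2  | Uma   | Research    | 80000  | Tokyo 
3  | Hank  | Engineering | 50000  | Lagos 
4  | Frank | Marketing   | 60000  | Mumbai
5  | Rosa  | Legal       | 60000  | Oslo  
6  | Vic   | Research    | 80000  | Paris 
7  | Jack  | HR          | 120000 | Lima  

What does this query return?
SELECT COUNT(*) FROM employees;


COUNT(*) counts all rows

7


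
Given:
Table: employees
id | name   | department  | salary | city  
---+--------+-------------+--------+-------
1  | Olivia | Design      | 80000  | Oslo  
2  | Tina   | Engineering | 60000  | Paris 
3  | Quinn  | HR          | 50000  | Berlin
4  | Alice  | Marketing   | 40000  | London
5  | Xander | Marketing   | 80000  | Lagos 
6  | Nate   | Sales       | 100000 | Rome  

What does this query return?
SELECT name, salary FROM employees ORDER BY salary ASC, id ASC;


Sorting by salary ASC, then id ASC for ties

6 rows:
Alice, 40000
Quinn, 50000
Tina, 60000
Olivia, 80000
Xander, 80000
Nate, 100000


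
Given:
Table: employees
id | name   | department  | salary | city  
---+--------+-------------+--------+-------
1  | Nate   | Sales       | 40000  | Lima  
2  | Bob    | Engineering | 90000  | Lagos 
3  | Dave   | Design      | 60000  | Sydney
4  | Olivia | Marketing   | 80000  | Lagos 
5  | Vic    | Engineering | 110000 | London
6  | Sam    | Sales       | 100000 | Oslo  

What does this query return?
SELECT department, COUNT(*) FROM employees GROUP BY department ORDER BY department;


Assigning each row to its department group:
  Nate -> Sales
  Bob -> Engineering
  Dave -> Design
  Olivia -> Marketing
  Vic -> Engineering
  Sam -> Sales


4 groups:
Design, 1
Engineering, 2
Marketing, 1
Sales, 2


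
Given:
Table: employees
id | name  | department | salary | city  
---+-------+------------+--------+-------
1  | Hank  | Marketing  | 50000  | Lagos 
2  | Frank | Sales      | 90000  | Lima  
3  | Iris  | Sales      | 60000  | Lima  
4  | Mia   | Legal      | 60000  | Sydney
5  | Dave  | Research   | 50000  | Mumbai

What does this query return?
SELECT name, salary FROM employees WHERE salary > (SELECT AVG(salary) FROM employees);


Subquery: AVG(salary) = 62000.0
Filtering: salary > 62000.0
  Frank (90000) -> MATCH


1 rows:
Frank, 90000


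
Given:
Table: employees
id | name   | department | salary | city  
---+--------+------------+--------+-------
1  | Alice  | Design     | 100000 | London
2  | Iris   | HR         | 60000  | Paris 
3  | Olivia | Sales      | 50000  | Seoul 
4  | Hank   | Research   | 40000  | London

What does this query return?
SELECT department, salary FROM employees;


Projecting columns: department, salary

4 rows:
Design, 100000
HR, 60000
Sales, 50000
Research, 40000


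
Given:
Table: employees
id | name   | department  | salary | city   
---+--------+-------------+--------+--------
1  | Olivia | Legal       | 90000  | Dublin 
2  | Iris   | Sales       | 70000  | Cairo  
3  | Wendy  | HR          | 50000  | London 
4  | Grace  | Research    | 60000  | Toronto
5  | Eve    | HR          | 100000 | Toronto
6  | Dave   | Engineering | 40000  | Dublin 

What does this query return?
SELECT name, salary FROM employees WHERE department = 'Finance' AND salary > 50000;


Filtering: department = 'Finance' AND salary > 50000
Matching: 0 rows

Empty result set (0 rows)


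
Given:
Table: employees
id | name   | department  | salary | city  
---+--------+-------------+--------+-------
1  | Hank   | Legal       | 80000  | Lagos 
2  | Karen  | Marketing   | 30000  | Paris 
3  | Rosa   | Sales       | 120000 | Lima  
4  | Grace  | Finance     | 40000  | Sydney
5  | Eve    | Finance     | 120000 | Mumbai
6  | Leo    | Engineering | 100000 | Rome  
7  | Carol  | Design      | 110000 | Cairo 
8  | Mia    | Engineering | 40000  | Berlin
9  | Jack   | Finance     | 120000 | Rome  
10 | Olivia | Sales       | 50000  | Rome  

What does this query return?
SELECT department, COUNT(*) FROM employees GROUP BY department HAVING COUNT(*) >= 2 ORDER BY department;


Groups with count >= 2:
  Engineering: 2 -> PASS
  Finance: 3 -> PASS
  Sales: 2 -> PASS
  Design: 1 -> filtered out
  Legal: 1 -> filtered out
  Marketing: 1 -> filtered out


3 groups:
Engineering, 2
Finance, 3
Sales, 2


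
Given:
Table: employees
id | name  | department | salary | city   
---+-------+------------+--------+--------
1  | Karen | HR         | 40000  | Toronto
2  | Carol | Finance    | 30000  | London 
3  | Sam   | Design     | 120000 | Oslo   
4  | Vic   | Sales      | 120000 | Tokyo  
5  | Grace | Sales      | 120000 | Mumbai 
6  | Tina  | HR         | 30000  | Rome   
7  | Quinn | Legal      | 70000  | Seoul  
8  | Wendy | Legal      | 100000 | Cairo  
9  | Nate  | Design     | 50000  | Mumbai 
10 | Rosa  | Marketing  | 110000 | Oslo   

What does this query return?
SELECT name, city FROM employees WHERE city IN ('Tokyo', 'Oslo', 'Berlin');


Filtering: city IN ('Tokyo', 'Oslo', 'Berlin')
Matching: 3 rows

3 rows:
Sam, Oslo
Vic, Tokyo
Rosa, Oslo


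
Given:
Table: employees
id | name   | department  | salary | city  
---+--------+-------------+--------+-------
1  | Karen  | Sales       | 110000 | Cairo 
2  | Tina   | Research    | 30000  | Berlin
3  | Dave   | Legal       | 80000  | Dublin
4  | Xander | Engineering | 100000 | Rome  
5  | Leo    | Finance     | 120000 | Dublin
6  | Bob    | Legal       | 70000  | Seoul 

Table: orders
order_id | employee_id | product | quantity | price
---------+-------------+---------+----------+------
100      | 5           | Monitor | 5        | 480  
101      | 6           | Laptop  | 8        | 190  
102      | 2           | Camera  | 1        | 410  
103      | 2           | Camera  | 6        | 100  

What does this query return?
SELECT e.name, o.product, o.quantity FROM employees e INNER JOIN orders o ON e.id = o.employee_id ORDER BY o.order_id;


Joining employees.id = orders.employee_id:
  employee Leo (id=5) -> order Monitor
  employee Bob (id=6) -> order Laptop
  employee Tina (id=2) -> order Camera
  employee Tina (id=2) -> order Camera


4 rows:
Leo, Monitor, 5
Bob, Laptop, 8
Tina, Camera, 1
Tina, Camera, 6


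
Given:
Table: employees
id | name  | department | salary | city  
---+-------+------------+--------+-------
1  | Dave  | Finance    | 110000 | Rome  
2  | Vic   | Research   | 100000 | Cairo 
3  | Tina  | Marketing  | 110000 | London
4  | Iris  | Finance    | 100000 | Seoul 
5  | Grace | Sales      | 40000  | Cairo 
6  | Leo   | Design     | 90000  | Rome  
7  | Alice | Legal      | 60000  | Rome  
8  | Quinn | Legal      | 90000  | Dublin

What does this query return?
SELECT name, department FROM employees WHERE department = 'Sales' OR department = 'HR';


Filtering: department = 'Sales' OR 'HR'
Matching: 1 rows

1 rows:
Grace, Sales


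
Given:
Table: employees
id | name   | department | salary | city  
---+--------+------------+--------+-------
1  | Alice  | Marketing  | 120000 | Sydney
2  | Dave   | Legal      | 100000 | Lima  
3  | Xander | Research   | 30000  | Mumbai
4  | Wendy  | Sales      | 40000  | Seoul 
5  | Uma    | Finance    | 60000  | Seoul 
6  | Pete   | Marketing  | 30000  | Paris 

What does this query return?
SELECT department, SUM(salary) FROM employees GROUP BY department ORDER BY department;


Summing salary within each department:
  Finance: 60000 = 60000
  Legal: 100000 = 100000
  Marketing: 120000 + 30000 = 150000
  Research: 30000 = 30000
  Sales: 40000 = 40000


5 groups:
Finance, 60000
Legal, 100000
Marketing, 150000
Research, 30000
Sales, 40000


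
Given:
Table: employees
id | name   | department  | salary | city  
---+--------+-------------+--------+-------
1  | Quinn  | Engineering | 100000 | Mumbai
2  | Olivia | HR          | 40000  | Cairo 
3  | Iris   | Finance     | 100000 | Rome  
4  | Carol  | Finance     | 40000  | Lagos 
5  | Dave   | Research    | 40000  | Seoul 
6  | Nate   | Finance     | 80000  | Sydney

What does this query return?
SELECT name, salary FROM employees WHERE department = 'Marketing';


Filtering: department = 'Marketing'
Matching rows: 0

Empty result set (0 rows)


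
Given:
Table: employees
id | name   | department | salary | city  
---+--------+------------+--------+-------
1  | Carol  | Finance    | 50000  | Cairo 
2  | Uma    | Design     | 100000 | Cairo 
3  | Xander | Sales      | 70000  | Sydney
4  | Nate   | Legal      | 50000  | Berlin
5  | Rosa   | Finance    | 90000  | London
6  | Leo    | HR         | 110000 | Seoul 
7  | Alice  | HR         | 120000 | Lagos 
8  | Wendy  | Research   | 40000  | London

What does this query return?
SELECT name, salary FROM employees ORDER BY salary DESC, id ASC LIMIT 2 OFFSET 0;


Sort by salary DESC (id ASC tiebreak), then skip 0 and take 2
Rows 1 through 2

2 rows:
Alice, 120000
Leo, 110000


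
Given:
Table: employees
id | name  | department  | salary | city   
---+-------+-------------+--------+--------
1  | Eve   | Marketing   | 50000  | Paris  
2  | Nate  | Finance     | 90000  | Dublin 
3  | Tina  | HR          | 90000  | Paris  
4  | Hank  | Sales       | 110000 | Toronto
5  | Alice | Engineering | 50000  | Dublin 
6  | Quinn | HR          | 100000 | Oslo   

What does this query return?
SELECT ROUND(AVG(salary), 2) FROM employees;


SUM(salary) = 490000
COUNT = 6
ROUND(AVG, 2) = ROUND(490000 / 6, 2) = 81666.67

81666.67


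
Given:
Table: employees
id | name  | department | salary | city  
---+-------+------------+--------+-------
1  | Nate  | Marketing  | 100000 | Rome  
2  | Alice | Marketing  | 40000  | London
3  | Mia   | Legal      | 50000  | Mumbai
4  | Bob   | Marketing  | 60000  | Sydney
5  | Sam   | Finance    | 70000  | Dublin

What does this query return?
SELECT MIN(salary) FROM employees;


Salaries: 100000, 40000, 50000, 60000, 70000
MIN = 40000

40000


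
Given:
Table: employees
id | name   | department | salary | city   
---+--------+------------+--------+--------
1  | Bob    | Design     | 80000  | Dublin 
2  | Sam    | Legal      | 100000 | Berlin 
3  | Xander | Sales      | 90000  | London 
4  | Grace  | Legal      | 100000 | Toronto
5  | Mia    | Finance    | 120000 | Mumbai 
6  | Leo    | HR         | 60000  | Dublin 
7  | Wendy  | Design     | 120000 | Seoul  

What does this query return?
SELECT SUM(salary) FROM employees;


SUM(salary) = 80000 + 100000 + 90000 + 100000 + 120000 + 60000 + 120000 = 670000

670000


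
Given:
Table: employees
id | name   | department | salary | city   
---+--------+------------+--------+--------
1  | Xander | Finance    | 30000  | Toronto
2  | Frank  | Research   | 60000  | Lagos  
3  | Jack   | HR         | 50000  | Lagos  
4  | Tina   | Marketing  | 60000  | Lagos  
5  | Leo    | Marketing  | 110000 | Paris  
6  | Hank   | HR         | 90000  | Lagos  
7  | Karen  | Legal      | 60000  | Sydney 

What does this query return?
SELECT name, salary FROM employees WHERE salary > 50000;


Filtering: salary > 50000
Matching: 5 rows

5 rows:
Frank, 60000
Tina, 60000
Leo, 110000
Hank, 90000
Karen, 60000


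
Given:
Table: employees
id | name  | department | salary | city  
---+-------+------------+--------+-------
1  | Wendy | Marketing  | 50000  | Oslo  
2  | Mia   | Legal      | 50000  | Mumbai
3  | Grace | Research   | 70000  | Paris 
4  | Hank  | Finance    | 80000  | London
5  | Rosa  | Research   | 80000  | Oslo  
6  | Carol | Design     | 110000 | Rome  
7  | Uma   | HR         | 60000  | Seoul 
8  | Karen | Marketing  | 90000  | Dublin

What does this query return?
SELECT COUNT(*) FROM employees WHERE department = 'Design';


Counting rows where department = 'Design'
  Carol -> MATCH


1


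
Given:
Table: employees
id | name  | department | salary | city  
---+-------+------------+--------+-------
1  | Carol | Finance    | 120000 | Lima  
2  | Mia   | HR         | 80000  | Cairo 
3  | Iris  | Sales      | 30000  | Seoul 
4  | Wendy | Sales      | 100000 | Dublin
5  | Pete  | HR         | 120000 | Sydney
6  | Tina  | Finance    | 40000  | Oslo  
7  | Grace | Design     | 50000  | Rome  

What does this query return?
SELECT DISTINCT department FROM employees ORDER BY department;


All 'department' values (row order): Finance, HR, Sales, Sales, HR, Finance, Design
Removing duplicates leaves 4 unique value(s).

4 values:
Design
Finance
HR
Sales


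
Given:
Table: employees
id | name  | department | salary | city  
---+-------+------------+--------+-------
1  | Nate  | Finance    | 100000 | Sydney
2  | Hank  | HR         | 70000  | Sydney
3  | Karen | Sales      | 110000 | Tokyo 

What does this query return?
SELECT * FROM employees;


SELECT * returns all 3 rows with all columns

3 rows:
1, Nate, Finance, 100000, Sydney
2, Hank, HR, 70000, Sydney
3, Karen, Sales, 110000, Tokyo


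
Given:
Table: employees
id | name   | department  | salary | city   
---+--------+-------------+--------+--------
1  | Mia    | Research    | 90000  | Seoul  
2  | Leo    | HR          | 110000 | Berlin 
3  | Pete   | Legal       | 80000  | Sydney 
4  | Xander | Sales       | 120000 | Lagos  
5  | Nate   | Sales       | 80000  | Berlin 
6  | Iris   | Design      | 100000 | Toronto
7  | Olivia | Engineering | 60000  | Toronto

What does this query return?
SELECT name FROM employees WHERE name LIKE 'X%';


LIKE 'X%' matches names starting with 'X'
Matching: 1

1 rows:
Xander


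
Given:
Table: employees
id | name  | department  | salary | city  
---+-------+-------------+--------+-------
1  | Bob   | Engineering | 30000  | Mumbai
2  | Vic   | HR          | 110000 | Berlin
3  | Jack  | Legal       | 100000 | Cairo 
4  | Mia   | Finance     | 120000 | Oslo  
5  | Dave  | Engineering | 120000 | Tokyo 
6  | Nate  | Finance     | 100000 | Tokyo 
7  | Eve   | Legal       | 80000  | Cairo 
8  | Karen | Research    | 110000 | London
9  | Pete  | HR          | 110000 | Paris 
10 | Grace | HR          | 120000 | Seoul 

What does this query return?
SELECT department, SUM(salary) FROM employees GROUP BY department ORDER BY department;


Summing salary within each department:
  Engineering: 30000 + 120000 = 150000
  Finance: 120000 + 100000 = 220000
  HR: 110000 + 110000 + 120000 = 340000
  Legal: 100000 + 80000 = 180000
  Research: 110000 = 110000


5 groups:
Engineering, 150000
Finance, 220000
HR, 340000
Legal, 180000
Research, 110000


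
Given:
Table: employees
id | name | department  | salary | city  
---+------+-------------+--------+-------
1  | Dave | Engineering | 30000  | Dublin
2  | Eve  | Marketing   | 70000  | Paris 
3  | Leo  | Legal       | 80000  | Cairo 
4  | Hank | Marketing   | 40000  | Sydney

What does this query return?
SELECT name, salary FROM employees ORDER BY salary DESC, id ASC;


Sorting by salary DESC, then id ASC for ties

4 rows:
Leo, 80000
Eve, 70000
Hank, 40000
Dave, 30000


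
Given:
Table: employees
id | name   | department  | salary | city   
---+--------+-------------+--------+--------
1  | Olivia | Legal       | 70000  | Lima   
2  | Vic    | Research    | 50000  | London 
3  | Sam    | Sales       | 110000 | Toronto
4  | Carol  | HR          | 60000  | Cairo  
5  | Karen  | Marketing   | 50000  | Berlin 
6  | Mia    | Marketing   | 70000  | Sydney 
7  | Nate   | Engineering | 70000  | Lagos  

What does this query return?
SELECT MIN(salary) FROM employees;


Salaries: 70000, 50000, 110000, 60000, 50000, 70000, 70000
MIN = 50000

50000


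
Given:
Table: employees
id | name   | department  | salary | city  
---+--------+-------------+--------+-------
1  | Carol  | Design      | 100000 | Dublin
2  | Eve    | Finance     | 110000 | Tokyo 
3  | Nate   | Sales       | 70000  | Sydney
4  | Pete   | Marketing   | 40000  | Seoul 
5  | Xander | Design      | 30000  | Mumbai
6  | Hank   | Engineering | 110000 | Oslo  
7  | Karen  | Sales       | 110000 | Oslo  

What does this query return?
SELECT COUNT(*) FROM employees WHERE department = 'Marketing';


Counting rows where department = 'Marketing'
  Pete -> MATCH


1


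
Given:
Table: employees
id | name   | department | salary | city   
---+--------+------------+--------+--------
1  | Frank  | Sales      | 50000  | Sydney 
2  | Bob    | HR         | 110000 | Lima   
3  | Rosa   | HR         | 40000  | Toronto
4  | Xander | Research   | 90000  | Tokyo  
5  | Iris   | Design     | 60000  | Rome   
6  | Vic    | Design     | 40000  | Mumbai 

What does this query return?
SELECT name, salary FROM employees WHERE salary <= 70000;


Filtering: salary <= 70000
Matching: 4 rows

4 rows:
Frank, 50000
Rosa, 40000
Iris, 60000
Vic, 40000


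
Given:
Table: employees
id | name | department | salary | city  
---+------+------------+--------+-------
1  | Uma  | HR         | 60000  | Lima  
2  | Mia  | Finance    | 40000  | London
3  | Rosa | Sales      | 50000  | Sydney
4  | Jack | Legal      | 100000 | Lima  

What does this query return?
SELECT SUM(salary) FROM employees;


SUM(salary) = 60000 + 40000 + 50000 + 100000 = 250000

250000


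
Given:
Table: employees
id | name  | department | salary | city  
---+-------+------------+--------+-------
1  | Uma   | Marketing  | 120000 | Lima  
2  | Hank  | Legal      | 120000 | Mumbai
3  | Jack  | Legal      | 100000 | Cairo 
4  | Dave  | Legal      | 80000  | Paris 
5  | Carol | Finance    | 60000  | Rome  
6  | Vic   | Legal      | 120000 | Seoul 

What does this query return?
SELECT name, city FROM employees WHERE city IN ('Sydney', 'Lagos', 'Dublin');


Filtering: city IN ('Sydney', 'Lagos', 'Dublin')
Matching: 0 rows

Empty result set (0 rows)


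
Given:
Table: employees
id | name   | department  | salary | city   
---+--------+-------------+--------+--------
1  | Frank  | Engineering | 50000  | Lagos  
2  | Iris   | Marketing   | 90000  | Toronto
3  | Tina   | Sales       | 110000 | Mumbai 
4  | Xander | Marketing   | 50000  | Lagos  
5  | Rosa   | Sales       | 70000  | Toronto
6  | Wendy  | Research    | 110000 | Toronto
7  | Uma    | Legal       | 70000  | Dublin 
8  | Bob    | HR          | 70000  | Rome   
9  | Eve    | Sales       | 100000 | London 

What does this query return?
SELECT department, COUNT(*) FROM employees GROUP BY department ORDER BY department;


Assigning each row to its department group:
  Frank -> Engineering
  Iris -> Marketing
  Tina -> Sales
  Xander -> Marketing
  Rosa -> Sales
  Wendy -> Research
  Uma -> Legal
  Bob -> HR
  Eve -> Sales


6 groups:
Engineering, 1
HR, 1
Legal, 1
Marketing, 2
Research, 1
Sales, 3


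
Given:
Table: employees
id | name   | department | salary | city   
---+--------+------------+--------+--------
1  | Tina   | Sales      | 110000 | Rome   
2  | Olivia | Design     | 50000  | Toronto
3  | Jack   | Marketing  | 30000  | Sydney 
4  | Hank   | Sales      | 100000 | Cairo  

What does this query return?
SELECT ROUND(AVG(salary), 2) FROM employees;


SUM(salary) = 290000
COUNT = 4
ROUND(AVG, 2) = ROUND(290000 / 4, 2) = 72500.0

72500.0


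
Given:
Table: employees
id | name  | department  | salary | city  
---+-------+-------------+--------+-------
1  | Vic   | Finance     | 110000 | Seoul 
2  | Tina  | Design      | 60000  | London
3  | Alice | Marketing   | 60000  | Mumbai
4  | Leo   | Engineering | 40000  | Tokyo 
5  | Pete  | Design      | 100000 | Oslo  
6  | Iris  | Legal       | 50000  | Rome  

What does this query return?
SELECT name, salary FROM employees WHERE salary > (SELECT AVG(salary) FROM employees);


Subquery: AVG(salary) = 70000.0
Filtering: salary > 70000.0
  Vic (110000) -> MATCH
  Pete (100000) -> MATCH


2 rows:
Vic, 110000
Pete, 100000


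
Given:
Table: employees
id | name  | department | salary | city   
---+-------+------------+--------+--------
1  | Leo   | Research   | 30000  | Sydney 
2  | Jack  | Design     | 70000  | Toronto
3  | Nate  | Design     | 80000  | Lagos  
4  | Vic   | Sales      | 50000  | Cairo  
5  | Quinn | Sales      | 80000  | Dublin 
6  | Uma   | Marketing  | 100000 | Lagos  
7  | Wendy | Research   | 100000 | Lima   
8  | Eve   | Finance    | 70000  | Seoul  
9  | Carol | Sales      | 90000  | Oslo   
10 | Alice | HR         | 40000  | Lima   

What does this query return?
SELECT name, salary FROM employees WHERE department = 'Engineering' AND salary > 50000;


Filtering: department = 'Engineering' AND salary > 50000
Matching: 0 rows

Empty result set (0 rows)


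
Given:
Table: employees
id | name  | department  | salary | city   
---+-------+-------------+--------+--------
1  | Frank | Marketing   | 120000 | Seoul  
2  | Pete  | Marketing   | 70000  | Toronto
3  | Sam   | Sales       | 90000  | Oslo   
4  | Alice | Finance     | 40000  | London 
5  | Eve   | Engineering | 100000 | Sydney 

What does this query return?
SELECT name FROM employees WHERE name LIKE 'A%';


LIKE 'A%' matches names starting with 'A'
Matching: 1

1 rows:
Alice


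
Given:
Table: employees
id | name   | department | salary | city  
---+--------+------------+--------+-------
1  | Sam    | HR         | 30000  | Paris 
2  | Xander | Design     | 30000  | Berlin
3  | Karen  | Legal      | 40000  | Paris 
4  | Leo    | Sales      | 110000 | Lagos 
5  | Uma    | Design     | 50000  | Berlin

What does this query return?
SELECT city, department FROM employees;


Projecting columns: city, department

5 rows:
Paris, HR
Berlin, Design
Paris, Legal
Lagos, Sales
Berlin, Design


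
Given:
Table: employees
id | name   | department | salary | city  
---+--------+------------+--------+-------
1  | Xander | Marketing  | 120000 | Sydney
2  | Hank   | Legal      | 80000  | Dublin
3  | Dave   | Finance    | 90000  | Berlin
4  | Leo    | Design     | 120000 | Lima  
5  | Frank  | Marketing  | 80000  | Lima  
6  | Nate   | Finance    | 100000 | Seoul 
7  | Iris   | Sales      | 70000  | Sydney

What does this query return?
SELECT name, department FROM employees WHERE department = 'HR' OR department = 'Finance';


Filtering: department = 'HR' OR 'Finance'
Matching: 2 rows

2 rows:
Dave, Finance
Nate, Finance


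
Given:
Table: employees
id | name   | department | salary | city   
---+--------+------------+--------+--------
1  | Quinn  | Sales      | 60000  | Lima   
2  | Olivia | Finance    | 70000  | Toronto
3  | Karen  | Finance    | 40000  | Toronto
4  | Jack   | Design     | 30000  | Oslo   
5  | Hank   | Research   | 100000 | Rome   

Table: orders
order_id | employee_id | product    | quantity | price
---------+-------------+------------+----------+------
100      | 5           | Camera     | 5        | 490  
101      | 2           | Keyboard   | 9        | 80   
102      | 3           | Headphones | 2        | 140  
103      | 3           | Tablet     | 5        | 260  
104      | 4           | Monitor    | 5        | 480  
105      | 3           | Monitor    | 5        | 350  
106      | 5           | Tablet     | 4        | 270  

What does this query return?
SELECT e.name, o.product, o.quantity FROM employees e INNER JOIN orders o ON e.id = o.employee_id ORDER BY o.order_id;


Joining employees.id = orders.employee_id:
  employee Hank (id=5) -> order Camera
  employee Olivia (id=2) -> order Keyboard
  employee Karen (id=3) -> order Headphones
  employee Karen (id=3) -> order Tablet
  employee Jack (id=4) -> order Monitor
  employee Karen (id=3) -> order Monitor
  employee Hank (id=5) -> order Tablet


7 rows:
Hank, Camera, 5
Olivia, Keyboard, 9
Karen, Headphones, 2
Karen, Tablet, 5
Jack, Monitor, 5
Karen, Monitor, 5
Hank, Tablet, 4


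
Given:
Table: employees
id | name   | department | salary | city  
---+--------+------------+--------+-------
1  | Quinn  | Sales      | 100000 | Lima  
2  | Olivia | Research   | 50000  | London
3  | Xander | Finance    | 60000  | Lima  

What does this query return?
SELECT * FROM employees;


SELECT * returns all 3 rows with all columns

3 rows:
1, Quinn, Sales, 100000, Lima
2, Olivia, Research, 50000, London
3, Xander, Finance, 60000, Lima


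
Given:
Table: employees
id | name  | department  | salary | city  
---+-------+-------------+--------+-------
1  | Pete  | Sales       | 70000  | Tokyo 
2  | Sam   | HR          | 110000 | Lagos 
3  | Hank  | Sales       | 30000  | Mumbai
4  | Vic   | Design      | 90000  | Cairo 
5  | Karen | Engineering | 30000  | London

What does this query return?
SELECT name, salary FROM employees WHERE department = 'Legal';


Filtering: department = 'Legal'
Matching rows: 0

Empty result set (0 rows)


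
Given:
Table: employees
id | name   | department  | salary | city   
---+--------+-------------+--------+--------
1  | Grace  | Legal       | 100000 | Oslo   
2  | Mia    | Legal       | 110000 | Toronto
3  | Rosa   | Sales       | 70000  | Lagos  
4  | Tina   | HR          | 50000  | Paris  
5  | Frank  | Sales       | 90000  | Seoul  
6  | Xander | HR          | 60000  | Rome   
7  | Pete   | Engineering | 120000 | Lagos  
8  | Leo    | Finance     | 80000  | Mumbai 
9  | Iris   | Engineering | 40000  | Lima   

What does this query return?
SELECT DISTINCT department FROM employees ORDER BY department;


All 'department' values (row order): Legal, Legal, Sales, HR, Sales, HR, Engineering, Finance, Engineering
Removing duplicates leaves 5 unique value(s).

5 values:
Engineering
Finance
HR
Legal
Sales


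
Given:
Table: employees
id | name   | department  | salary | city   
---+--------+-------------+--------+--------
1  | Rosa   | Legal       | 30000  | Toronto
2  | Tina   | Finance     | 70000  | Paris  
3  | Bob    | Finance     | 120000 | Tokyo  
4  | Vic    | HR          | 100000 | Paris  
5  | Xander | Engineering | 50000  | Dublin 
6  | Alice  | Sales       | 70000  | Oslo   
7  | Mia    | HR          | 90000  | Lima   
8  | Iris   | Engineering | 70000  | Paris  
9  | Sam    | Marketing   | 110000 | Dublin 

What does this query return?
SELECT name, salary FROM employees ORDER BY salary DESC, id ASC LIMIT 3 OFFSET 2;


Sort by salary DESC (id ASC tiebreak), then skip 2 and take 3
Rows 3 through 5

3 rows:
Vic, 100000
Mia, 90000
Tina, 70000


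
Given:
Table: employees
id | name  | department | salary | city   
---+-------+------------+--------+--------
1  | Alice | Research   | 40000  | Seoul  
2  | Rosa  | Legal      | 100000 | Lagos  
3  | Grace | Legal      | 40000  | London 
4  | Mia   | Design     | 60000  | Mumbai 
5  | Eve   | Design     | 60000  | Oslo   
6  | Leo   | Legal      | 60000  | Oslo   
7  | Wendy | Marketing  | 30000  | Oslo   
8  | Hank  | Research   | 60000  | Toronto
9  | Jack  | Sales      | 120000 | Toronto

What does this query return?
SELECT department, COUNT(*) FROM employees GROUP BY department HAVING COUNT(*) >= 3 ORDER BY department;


Groups with count >= 3:
  Legal: 3 -> PASS
  Design: 2 -> filtered out
  Marketing: 1 -> filtered out
  Research: 2 -> filtered out
  Sales: 1 -> filtered out


1 groups:
Legal, 3


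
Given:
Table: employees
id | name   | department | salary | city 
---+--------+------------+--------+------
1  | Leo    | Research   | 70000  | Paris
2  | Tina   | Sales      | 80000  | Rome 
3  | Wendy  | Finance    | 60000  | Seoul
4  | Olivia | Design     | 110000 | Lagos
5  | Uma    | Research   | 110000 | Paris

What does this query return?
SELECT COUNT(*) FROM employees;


COUNT(*) counts all rows

5


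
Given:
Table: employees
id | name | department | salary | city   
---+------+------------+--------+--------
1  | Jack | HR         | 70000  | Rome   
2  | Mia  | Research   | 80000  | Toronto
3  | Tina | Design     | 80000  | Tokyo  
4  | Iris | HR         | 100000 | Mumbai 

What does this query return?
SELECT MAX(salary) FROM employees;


Salaries: 70000, 80000, 80000, 100000
MAX = 100000

100000


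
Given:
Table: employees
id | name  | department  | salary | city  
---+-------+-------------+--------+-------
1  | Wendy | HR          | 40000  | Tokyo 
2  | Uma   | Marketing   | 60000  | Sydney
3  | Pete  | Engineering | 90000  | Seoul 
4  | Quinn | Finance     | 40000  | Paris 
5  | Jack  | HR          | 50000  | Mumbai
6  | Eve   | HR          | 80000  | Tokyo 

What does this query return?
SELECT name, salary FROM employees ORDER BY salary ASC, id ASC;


Sorting by salary ASC, then id ASC for ties

6 rows:
Wendy, 40000
Quinn, 40000
Jack, 50000
Uma, 60000
Eve, 80000
Pete, 90000


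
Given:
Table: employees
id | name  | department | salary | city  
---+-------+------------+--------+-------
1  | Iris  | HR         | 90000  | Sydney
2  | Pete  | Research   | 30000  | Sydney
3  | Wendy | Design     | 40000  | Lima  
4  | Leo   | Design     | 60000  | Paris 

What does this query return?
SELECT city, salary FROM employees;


Projecting columns: city, salary

4 rows:
Sydney, 90000
Sydney, 30000
Lima, 40000
Paris, 60000


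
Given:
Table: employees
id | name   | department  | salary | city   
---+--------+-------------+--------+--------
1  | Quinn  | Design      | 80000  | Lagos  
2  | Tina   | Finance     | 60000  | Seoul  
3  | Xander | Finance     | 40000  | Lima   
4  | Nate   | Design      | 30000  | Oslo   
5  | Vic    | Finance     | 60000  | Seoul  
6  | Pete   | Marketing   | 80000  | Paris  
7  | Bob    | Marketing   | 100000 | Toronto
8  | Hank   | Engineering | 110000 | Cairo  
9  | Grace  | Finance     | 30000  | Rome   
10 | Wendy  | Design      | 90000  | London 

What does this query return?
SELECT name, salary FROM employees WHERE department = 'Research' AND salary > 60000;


Filtering: department = 'Research' AND salary > 60000
Matching: 0 rows

Empty result set (0 rows)


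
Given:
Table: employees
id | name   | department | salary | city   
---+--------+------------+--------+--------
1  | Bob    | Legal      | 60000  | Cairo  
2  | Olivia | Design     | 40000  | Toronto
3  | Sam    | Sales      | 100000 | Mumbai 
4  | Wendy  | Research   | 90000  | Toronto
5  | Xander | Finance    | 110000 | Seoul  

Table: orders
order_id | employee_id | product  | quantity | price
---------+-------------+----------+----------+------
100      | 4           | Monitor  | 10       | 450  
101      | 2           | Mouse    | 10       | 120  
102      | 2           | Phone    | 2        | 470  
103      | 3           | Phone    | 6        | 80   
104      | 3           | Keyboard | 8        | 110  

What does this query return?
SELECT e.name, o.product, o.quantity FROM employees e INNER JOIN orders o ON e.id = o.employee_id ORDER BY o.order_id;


Joining employees.id = orders.employee_id:
  employee Wendy (id=4) -> order Monitor
  employee Olivia (id=2) -> order Mouse
  employee Olivia (id=2) -> order Phone
  employee Sam (id=3) -> order Phone
  employee Sam (id=3) -> order Keyboard


5 rows:
Wendy, Monitor, 10
Olivia, Mouse, 10
Olivia, Phone, 2
Sam, Phone, 6
Sam, Keyboard, 8


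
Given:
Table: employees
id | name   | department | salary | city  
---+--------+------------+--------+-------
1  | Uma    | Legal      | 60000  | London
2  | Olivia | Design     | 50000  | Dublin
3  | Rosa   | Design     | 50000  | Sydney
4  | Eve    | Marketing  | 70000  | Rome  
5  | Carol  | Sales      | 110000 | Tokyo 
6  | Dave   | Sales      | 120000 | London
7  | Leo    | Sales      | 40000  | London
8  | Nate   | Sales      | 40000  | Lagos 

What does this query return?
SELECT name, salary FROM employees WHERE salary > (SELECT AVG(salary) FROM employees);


Subquery: AVG(salary) = 67500.0
Filtering: salary > 67500.0
  Eve (70000) -> MATCH
  Carol (110000) -> MATCH
  Dave (120000) -> MATCH


3 rows:
Eve, 70000
Carol, 110000
Dave, 120000


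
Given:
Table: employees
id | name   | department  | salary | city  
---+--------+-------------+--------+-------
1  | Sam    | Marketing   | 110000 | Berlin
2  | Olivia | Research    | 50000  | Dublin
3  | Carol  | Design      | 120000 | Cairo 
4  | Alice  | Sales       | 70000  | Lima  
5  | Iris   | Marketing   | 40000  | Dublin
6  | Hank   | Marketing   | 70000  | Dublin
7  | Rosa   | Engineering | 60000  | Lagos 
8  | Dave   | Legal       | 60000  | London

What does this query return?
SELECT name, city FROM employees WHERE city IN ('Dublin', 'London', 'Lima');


Filtering: city IN ('Dublin', 'London', 'Lima')
Matching: 5 rows

5 rows:
Olivia, Dublin
Alice, Lima
Iris, Dublin
Hank, Dublin
Dave, London


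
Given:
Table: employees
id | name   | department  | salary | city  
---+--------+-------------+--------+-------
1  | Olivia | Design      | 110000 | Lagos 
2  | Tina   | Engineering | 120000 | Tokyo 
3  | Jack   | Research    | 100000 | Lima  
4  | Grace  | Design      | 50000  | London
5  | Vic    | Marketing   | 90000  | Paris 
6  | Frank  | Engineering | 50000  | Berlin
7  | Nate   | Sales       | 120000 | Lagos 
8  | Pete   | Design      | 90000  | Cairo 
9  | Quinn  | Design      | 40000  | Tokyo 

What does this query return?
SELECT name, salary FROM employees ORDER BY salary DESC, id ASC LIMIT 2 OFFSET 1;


Sort by salary DESC (id ASC tiebreak), then skip 1 and take 2
Rows 2 through 3

2 rows:
Nate, 120000
Olivia, 110000


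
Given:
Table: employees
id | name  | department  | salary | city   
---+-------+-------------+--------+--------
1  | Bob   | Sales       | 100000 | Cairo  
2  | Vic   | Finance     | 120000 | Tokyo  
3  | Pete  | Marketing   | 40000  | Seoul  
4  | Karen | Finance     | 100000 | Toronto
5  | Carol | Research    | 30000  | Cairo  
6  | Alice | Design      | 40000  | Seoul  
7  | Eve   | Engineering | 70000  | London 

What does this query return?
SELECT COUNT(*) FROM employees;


COUNT(*) counts all rows

7


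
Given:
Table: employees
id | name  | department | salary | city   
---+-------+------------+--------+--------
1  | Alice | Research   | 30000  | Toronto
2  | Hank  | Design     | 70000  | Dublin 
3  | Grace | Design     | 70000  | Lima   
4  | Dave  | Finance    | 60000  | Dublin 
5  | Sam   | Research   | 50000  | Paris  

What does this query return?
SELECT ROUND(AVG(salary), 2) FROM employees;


SUM(salary) = 280000
COUNT = 5
ROUND(AVG, 2) = ROUND(280000 / 5, 2) = 56000.0

56000.0


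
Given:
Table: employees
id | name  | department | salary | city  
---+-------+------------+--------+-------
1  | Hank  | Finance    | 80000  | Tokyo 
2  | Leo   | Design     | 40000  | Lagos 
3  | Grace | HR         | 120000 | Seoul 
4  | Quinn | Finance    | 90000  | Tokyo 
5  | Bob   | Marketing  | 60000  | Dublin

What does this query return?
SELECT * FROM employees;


SELECT * returns all 5 rows with all columns

5 rows:
1, Hank, Finance, 80000, Tokyo
2, Leo, Design, 40000, Lagos
3, Grace, HR, 120000, Seoul
4, Quinn, Finance, 90000, Tokyo
5, Bob, Marketing, 60000, Dublin


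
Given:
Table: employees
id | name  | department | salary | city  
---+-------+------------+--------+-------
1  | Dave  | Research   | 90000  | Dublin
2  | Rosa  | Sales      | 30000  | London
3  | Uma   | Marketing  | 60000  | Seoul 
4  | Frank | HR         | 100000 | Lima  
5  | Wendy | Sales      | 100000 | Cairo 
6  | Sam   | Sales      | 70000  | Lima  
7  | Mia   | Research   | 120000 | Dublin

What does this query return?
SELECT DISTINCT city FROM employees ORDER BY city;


All 'city' values (row order): Dublin, London, Seoul, Lima, Cairo, Lima, Dublin
Removing duplicates leaves 5 unique value(s).

5 values:
Cairo
Dublin
Lima
London
Seoul


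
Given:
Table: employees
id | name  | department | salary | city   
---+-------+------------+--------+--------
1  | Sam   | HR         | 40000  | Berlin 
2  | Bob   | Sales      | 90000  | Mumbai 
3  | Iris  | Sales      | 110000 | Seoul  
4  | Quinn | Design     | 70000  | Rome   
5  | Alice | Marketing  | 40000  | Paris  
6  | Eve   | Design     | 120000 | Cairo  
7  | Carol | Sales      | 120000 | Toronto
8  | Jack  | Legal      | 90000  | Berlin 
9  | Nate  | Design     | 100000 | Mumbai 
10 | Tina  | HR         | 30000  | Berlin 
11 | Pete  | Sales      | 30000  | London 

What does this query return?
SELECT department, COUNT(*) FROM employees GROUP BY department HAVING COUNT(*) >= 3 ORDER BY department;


Groups with count >= 3:
  Design: 3 -> PASS
  Sales: 4 -> PASS
  HR: 2 -> filtered out
  Legal: 1 -> filtered out
  Marketing: 1 -> filtered out


2 groups:
Design, 3
Sales, 4


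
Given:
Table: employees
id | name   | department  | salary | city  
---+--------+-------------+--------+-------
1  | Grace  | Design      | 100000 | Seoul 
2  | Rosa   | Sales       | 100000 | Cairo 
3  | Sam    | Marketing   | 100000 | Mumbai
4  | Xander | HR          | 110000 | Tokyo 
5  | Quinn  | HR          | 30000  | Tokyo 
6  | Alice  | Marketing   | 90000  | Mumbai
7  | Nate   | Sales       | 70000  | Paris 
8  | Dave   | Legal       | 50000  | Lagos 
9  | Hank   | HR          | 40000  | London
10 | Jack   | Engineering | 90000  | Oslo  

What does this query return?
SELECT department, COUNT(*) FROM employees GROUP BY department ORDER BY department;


Assigning each row to its department group:
  Grace -> Design
  Rosa -> Sales
  Sam -> Marketing
  Xander -> HR
  Quinn -> HR
  Alice -> Marketing
  Nate -> Sales
  Dave -> Legal
  Hank -> HR
  Jack -> Engineering


6 groups:
Design, 1
Engineering, 1
HR, 3
Legal, 1
Marketing, 2
Sales, 2


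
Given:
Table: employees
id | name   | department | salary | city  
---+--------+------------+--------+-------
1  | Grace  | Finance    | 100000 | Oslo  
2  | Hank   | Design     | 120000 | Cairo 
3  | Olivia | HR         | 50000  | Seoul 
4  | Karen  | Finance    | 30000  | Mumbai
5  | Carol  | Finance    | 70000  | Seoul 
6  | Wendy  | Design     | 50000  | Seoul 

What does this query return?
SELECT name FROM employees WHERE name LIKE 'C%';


LIKE 'C%' matches names starting with 'C'
Matching: 1

1 rows:
Carol


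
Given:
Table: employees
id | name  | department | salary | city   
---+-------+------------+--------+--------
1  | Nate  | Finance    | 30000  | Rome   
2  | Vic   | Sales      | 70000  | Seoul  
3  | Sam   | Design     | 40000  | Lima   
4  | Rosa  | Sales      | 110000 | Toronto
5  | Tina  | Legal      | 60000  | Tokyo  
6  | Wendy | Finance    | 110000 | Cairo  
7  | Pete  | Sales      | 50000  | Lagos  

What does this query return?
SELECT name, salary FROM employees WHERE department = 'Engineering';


Filtering: department = 'Engineering'
Matching rows: 0

Empty result set (0 rows)


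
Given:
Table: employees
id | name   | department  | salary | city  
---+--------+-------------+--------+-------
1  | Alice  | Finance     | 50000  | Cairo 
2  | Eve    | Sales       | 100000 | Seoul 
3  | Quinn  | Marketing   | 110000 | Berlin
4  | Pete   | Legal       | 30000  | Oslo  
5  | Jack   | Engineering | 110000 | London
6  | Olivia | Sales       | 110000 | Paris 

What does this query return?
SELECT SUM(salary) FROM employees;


SUM(salary) = 50000 + 100000 + 110000 + 30000 + 110000 + 110000 = 510000

510000


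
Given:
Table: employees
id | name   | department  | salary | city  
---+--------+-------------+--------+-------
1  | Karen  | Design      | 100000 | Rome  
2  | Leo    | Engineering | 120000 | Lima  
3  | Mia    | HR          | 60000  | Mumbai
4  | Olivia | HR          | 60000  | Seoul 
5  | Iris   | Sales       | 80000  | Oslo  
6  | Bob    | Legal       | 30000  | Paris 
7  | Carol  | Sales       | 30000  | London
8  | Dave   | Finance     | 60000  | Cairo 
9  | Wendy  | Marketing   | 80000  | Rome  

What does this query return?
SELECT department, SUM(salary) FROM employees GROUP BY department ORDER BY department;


Summing salary within each department:
  Design: 100000 = 100000
  Engineering: 120000 = 120000
  Finance: 60000 = 60000
  HR: 60000 + 60000 = 120000
  Legal: 30000 = 30000
  Marketing: 80000 = 80000
  Sales: 80000 + 30000 = 110000


7 groups:
Design, 100000
Engineering, 120000
Finance, 60000
HR, 120000
Legal, 30000
Marketing, 80000
Sales, 110000
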